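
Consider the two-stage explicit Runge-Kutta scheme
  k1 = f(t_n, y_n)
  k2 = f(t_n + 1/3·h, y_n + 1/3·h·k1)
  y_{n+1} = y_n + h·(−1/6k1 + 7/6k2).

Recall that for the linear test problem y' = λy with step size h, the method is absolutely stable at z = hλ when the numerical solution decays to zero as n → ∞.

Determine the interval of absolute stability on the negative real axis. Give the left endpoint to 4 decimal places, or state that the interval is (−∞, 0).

On y'=λy, z=hλ:
  k1=λy_n ⇒ h·k1=z·y_n;  k2=λ(1+1/3z)y_n ⇒ h·k2=z(1+1/3z)y_n
  y_{n+1}/y_n = 1 − 1/6z + 7/6z(1+1/3z) = 1 + z + 7/18z²
  R(z) = 1 + z + 7/18z².

Find x<0 with |R(x)|<1.
x=-0.87: |R|=0.4244
R=1: x+7/18x²=0 ⇒ x=−18/7=-2.5714; min R=1−1/(4·7/18)=0.3571>−1
Confirm numerically:
  x=-2.455: |R|=0.88884 <1
  x=-2.058: |R|=0.58909 <1
  x=-1.677: |R|=0.41668 <1
  x=-1.208: |R|=0.35949 <1
  x=-3.077: |R|=1.60497 >1
  x=-2.993: |R|=1.49069 >1
Interval (-2.5714, 0).

(-2.5714, 0).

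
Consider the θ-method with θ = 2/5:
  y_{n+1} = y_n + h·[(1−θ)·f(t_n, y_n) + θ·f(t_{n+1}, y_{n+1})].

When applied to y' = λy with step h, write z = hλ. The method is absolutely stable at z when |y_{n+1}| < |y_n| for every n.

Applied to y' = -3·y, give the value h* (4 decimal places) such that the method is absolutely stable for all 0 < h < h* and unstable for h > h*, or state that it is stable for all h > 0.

Test eqn y'=λy, z=hλ:
  y_{n+1} = y_n + z·[3/5·y_n + 2/5·y_{n+1}] ⇒ (1 − 2/5z)y_{n+1} = (1 + 3/5z)y_n
  so R(z) = (1 + 3/5z)/(1 − 2/5z).

Solve |R(x)|<1 on ℝ⁻.
x=-1.73: |R|=0.0225
R=−1: 1+3/5x = −1+2/5x ⇒ -1/5x=2 ⇒ x=2/(-1/5)=-10.0000
Confirm numerically:
  x=-9.827: |R|=0.99298 <1
  x=-8.600: |R|=0.93694 <1
  x=-7.186: |R|=0.85474 <1
  x=-10.476: |R|=1.01834 >1
  x=-10.329: |R|=1.01282 >1
  x=-10.058: |R|=1.00231 >1
So |R|<1 on (-10.0000, 0).

(-10.0000,0); λ=-3 ⇒ h* = (10)/3 = 3.3333.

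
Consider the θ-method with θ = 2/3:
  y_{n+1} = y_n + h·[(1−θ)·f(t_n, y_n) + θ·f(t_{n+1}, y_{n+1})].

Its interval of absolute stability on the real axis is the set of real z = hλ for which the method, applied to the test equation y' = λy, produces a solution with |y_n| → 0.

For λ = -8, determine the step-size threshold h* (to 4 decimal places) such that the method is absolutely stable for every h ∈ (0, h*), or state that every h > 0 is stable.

Set f=λy, z=hλ:
  y_{n+1} = y_n + z·[1/3·y_n + 2/3·y_{n+1}] ⇒ (1 − 2/3z)y_{n+1} = (1 + 1/3z)y_n
  R(z) = (1 + 1/3z)/(1 − 2/3z).

Boundary: |R(x)|=1, x<0.
x=-1.14: |R|=0.3523
x=-2: |R|=0.1429
x=-10: |R|=0.3043
x=-100: |R|=0.4778
θ=2/3≥1/2 ⇒ |1+1/3x|<|1−2/3x| ∀x<0 ⇒ stable on all of ℝ⁻.

(−∞, 0) — no finite endpoint. Any h>0 works for λ=-8.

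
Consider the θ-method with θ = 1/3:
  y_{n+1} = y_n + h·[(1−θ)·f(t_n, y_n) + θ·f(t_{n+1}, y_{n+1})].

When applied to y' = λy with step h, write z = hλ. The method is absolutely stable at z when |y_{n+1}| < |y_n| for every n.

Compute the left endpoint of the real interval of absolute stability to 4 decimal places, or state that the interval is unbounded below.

z* = -6.0000.

Test eqn y'=λy, z=hλ:
  y_{n+1} = y_n + z·[2/3·y_n + 1/3·y_{n+1}] ⇒ (1 − 1/3z)y_{n+1} = (1 + 2/3z)y_n
  ⇒ R(z) = (1 + 2/3z)/(1 − 1/3z).

Boundary: |R(x)|=1, x<0.
x=-0.78: |R|=0.3810
R=−1: 1+2/3x = −1+1/3x ⇒ -1/3x=2 ⇒ x=2/(-1/3)=-6.0000
Confirm numerically:
  x=-5.417: |R|=0.93074 <1
  x=-5.403: |R|=0.92895 <1
  x=-3.505: |R|=0.61645 <1
  x=-6.386: |R|=1.04113 >1
  x=-6.300: |R|=1.03226 >1
  x=-6.075: |R|=1.00826 >1
Interval (-6.0000, 0).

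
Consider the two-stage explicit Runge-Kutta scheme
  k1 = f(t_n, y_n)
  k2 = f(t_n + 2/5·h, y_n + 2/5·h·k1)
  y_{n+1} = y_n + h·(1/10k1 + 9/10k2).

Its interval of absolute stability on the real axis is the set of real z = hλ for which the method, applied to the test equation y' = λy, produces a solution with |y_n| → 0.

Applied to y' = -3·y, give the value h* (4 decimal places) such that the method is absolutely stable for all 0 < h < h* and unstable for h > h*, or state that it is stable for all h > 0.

(-2.7778,0); λ=-3 ⇒ h* = (25/9)/3 = 0.9259.

Test eqn y'=λy, z=hλ:
  k1=λy_n ⇒ h·k1=z·y_n;  k2=λ(1+2/5z)y_n ⇒ h·k2=z(1+2/5z)y_n
  y_{n+1}/y_n = 1 + 1/10z + 9/10z(1+2/5z) = 1 + z + 9/25z²
  so R(z) = 1 + z + 9/25z².

Find x<0 with |R(x)|<1.
x=-0.89: |R|=0.3952
R=1: x+9/25x²=0 ⇒ x=−25/9=-2.7778; min R=1−1/(4·9/25)=0.3056>−1
Confirm numerically:
  x=-2.716: |R|=0.93960 <1
  x=-2.251: |R|=0.57312 <1
  x=-1.305: |R|=0.30809 <1
  x=-3.168: |R|=1.44504 >1
  x=-3.084: |R|=1.33998 >1
Interval (-2.7778, 0).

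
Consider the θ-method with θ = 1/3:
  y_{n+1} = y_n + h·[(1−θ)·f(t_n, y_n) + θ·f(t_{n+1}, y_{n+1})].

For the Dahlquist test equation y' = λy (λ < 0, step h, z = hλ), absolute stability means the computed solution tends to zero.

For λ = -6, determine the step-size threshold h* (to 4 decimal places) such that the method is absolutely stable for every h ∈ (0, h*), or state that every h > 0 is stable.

(-6.0000,0); λ=-6 ⇒ h* = (6)/6 = 1.0000.

Set f=λy, z=hλ:
  y_{n+1} = y_n + z·[2/3·y_n + 1/3·y_{n+1}] ⇒ (1 − 1/3z)y_{n+1} = (1 + 2/3z)y_n
  Hence R(z) = (1 + 2/3z)/(1 − 1/3z).

Boundary: |R(x)|=1, x<0.
x=-0.68: |R|=0.4457
R=−1: 1+2/3x = −1+1/3x ⇒ -1/3x=2 ⇒ x=2/(-1/3)=-6.0000
Confirm numerically:
  x=-5.219: |R|=0.90498 <1
  x=-5.182: |R|=0.90002 <1
  x=-4.562: |R|=0.80984 <1
  x=-6.267: |R|=1.02881 >1
  x=-6.154: |R|=1.01682 >1
  x=-6.088: |R|=1.00968 >1
Interval (-6.0000, 0).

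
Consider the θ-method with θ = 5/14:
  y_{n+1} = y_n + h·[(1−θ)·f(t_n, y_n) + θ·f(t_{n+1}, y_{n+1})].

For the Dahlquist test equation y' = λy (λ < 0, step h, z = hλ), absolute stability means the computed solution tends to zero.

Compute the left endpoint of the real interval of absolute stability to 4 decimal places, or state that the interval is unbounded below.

left endpoint -7.0000.

Set f=λy, z=hλ:
  y_{n+1} = y_n + z·[9/14·y_n + 5/14·y_{n+1}] ⇒ (1 − 5/14z)y_{n+1} = (1 + 9/14z)y_n
  Hence R(z) = (1 + 9/14z)/(1 − 5/14z).

Boundary: |R(x)|=1, x<0.
x=-1.55: |R|=0.0023
R=−1: 1+9/14x = −1+5/14x ⇒ -2/7x=2 ⇒ x=2/(-2/7)=-7.0000
Confirm numerically:
  x=-6.323: |R|=0.94063 <1
  x=-5.698: |R|=0.87743 <1
  x=-4.693: |R|=0.75369 <1
  x=-4.612: |R|=0.74226 <1
  x=-7.423: |R|=1.03310 >1
  x=-7.180: |R|=1.01443 >1
Interval (-7.0000, 0).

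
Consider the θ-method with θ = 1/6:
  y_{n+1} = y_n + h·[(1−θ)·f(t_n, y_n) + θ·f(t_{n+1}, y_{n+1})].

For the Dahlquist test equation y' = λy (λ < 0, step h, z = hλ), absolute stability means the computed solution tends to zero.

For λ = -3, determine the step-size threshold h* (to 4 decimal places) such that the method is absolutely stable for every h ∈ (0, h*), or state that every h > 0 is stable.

(-3.0000,0); λ=-3 ⇒ h* = (3)/3 = 1.0000.

With y'=λy (z=hλ):
  y_{n+1} = y_n + z·[5/6·y_n + 1/6·y_{n+1}] ⇒ (1 − 1/6z)y_{n+1} = (1 + 5/6z)y_n
  Hence R(z) = (1 + 5/6z)/(1 − 1/6z).

Boundary: |R(x)|=1, x<0.
x=-1.76: |R|=0.3608
R=−1: 1+5/6x = −1+1/6x ⇒ -2/3x=2 ⇒ x=2/(-2/3)=-3.0000
Confirm numerically:
  x=-2.823: |R|=0.91976 <1
  x=-2.815: |R|=0.91605 <1
  x=-2.714: |R|=0.86872 <1
  x=-2.576: |R|=0.80224 <1
  x=-3.298: |R|=1.12820 >1
  x=-3.031: |R|=1.01373 >1
So |R|<1 on (-3.0000, 0).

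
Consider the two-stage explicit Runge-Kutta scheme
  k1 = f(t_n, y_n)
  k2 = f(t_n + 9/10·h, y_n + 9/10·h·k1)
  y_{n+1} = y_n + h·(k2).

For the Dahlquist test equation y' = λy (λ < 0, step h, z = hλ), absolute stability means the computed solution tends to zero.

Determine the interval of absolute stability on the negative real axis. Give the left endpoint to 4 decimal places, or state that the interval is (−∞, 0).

Test eqn y'=λy, z=hλ:
  k1=λy_n ⇒ h·k1=z·y_n;  k2=λ(1+9/10z)y_n ⇒ h·k2=z(1+9/10z)y_n
  y_{n+1}/y_n = 1 + z(1+9/10z) = 1 + z + 9/10z²
  ⇒ R(z) = 1 + z + 9/10z².

Find x<0 with |R(x)|<1.
x=-1.41: |R|=1.3793
R=1: x+9/10x²=0 ⇒ x=−10/9=-1.1111; min R=1−1/(4·9/10)=0.7222>−1
Confirm numerically:
  x=-0.917: |R|=0.83980 <1
  x=-0.836: |R|=0.79301 <1
  x=-0.683: |R|=0.73684 <1
  x=-0.547: |R|=0.72229 <1
  x=-1.355: |R|=1.29742 >1
  x=-1.253: |R|=1.16001 >1
Stable set (-1.1111, 0).

(-1.1111, 0).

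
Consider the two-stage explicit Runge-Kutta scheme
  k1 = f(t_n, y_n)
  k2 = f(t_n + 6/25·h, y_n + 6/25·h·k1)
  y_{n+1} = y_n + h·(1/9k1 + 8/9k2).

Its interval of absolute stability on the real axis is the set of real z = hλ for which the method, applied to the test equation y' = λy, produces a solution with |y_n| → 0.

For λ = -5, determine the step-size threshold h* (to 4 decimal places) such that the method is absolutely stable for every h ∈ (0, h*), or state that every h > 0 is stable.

(-4.6875,0); λ=-5 ⇒ h* = (75/16)/5 = 0.9375.

Test eqn y'=λy, z=hλ:
  k1=λy_n ⇒ h·k1=z·y_n;  k2=λ(1+6/25z)y_n ⇒ h·k2=z(1+6/25z)y_n
  y_{n+1}/y_n = 1 + 1/9z + 8/9z(1+6/25z) = 1 + z + 16/75z²
  so R(z) = 1 + z + 16/75z².

Find x<0 with |R(x)|<1.
x=-1.76: |R|=0.0992
R=1: x+16/75x²=0 ⇒ x=−75/16=-4.6875; min R=1−1/(4·16/75)=-0.1719>−1
Confirm numerically:
  x=-4.436: |R|=0.76199 <1
  x=-3.744: |R|=0.24641 <1
  x=-3.105: |R|=0.04825 <1
  x=-2.732: |R|=0.13972 <1
  x=-5.284: |R|=1.67241 >1
  x=-4.774: |R|=1.08810 >1
  x=-4.758: |R|=1.07156 >1
Interval (-4.6875, 0).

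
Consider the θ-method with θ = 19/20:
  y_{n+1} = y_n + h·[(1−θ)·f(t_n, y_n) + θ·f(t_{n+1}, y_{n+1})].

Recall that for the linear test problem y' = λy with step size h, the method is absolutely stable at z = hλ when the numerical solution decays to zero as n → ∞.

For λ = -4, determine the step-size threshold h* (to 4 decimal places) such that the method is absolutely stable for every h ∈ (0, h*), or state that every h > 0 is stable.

On y'=λy, z=hλ:
  y_{n+1} = y_n + z·[1/20·y_n + 19/20·y_{n+1}] ⇒ (1 − 19/20z)y_{n+1} = (1 + 1/20z)y_n
  so R(z) = (1 + 1/20z)/(1 − 19/20z).

Need |R(x)|<1, x<0.
x=-1.16: |R|=0.4481
x=-2: |R|=0.3103
x=-10: |R|=0.0476
x=-100: |R|=0.0417
θ=19/20≥1/2 ⇒ |1+1/20x|<|1−19/20x| ∀x<0 ⇒ interval (−∞,0).

(−∞, 0) — no finite endpoint. Any h>0 works for λ=-4.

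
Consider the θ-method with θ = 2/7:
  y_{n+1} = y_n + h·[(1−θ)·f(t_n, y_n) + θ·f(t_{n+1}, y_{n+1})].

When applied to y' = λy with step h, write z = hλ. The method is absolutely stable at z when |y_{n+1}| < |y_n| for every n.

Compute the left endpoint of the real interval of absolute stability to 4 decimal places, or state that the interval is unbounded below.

Set f=λy, z=hλ:
  y_{n+1} = y_n + z·[5/7·y_n + 2/7·y_{n+1}] ⇒ (1 − 2/7z)y_{n+1} = (1 + 5/7z)y_n
  R(z) = (1 + 5/7z)/(1 − 2/7z).

Boundary: |R(x)|=1, x<0.
x=-1.33: |R|=0.0362
R=−1: 1+5/7x = −1+2/7x ⇒ -3/7x=2 ⇒ x=2/(-3/7)=-4.6667
Confirm numerically:
  x=-4.493: |R|=0.96741 <1
  x=-2.812: |R|=0.55925 <1
  x=-2.602: |R|=0.49246 <1
  x=-2.160: |R|=0.33569 <1
  x=-5.101: |R|=1.07575 >1
  x=-4.903: |R|=1.04219 >1
  x=-4.800: |R|=1.02410 >1
Stable set (-4.6667, 0).

left endpoint -4.6667.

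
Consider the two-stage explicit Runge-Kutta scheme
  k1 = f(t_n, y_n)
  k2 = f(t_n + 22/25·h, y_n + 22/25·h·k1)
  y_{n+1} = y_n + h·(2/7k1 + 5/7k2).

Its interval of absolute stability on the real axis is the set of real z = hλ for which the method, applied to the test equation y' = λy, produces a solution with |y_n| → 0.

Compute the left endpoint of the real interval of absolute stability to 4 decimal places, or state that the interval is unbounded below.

left endpoint -1.5909.

With y'=λy (z=hλ):
  k1=λy_n ⇒ h·k1=z·y_n;  k2=λ(1+22/25z)y_n ⇒ h·k2=z(1+22/25z)y_n
  y_{n+1}/y_n = 1 + 2/7z + 5/7z(1+22/25z) = 1 + z + 22/35z²
  R(z) = 1 + z + 22/35z².

Solve |R(x)|<1 on ℝ⁻.
x=-1.01: |R|=0.6312
R=1: x+22/35x²=0 ⇒ x=−35/22=-1.5909; min R=1−1/(4·22/35)=0.6023>−1
Confirm numerically:
  x=-1.411: |R|=0.84044 <1
  x=-1.126: |R|=0.67095 <1
  x=-0.756: |R|=0.60325 <1
  x=-1.658: |R|=1.06992 >1
  x=-1.636: |R|=1.04637 >1
Stable set (-1.5909, 0).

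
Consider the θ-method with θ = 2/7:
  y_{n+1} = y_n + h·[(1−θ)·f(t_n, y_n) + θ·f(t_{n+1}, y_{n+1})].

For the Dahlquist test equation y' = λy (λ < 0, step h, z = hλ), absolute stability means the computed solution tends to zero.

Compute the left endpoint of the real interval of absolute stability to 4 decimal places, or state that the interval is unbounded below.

left endpoint -4.6667.

On y'=λy, z=hλ:
  y_{n+1} = y_n + z·[5/7·y_n + 2/7·y_{n+1}] ⇒ (1 − 2/7z)y_{n+1} = (1 + 5/7z)y_n
  ⇒ R(z) = (1 + 5/7z)/(1 − 2/7z).

Need |R(x)|<1, x<0.
x=-0.93: |R|=0.2652
R=−1: 1+5/7x = −1+2/7x ⇒ -3/7x=2 ⇒ x=2/(-3/7)=-4.6667
Confirm numerically:
  x=-3.746: |R|=0.80941 <1
  x=-2.187: |R|=0.34596 <1
  x=-1.982: |R|=0.26541 <1
  x=-5.105: |R|=1.07641 >1
  x=-4.986: |R|=1.05645 >1
Stable set (-4.6667, 0).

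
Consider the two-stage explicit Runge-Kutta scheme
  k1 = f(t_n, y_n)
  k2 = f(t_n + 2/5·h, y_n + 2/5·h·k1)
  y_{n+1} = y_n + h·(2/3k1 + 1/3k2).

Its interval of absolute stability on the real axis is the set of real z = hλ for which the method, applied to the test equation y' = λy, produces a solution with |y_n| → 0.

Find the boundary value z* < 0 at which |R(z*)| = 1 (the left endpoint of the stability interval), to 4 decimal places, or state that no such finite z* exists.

Test eqn y'=λy, z=hλ:
  k1=λy_n ⇒ h·k1=z·y_n;  k2=λ(1+2/5z)y_n ⇒ h·k2=z(1+2/5z)y_n
  y_{n+1}/y_n = 1 + 2/3z + 1/3z(1+2/5z) = 1 + z + 2/15z²
  R(z) = 1 + z + 2/15z².

Solve |R(x)|<1 on ℝ⁻.
x=-0.35: |R|=0.6663
R=1: x+2/15x²=0 ⇒ x=−15/2=-7.5000; min R=1−1/(4·2/15)=-0.8750>−1
Confirm numerically:
  x=-6.475: |R|=0.11508 <1
  x=-6.011: |R|=0.19338 <1
  x=-5.150: |R|=0.61367 <1
  x=-4.617: |R|=0.77477 <1
  x=-7.985: |R|=1.51636 >1
  x=-7.672: |R|=1.17594 >1
Interval (-7.5000, 0).

left endpoint -7.5000.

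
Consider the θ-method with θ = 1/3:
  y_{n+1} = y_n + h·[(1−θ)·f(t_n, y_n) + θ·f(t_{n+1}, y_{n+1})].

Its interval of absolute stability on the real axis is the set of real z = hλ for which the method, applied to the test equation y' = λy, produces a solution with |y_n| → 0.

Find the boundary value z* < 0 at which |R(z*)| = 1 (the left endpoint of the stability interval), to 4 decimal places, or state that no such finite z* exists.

With y'=λy (z=hλ):
  y_{n+1} = y_n + z·[2/3·y_n + 1/3·y_{n+1}] ⇒ (1 − 1/3z)y_{n+1} = (1 + 2/3z)y_n
  Hence R(z) = (1 + 2/3z)/(1 − 1/3z).

Need |R(x)|<1, x<0.
x=-1.7: |R|=0.0851
R=−1: 1+2/3x = −1+1/3x ⇒ -1/3x=2 ⇒ x=2/(-1/3)=-6.0000
Confirm numerically:
  x=-4.555: |R|=0.80874 <1
  x=-4.279: |R|=0.76357 <1
  x=-3.598: |R|=0.63595 <1
  x=-6.560: |R|=1.05858 >1
  x=-6.539: |R|=1.05650 >1
So |R|<1 on (-6.0000, 0).

left endpoint -6.0000.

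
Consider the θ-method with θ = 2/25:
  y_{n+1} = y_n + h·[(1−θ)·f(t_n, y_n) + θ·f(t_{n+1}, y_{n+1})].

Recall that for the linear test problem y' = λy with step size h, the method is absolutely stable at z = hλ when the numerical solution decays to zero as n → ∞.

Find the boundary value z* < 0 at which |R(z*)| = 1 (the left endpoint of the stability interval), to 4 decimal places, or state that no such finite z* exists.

left endpoint -2.3810.

With y'=λy (z=hλ):
  y_{n+1} = y_n + z·[23/25·y_n + 2/25·y_{n+1}] ⇒ (1 − 2/25z)y_{n+1} = (1 + 23/25z)y_n
  R(z) = (1 + 23/25z)/(1 − 2/25z).

Need |R(x)|<1, x<0.
x=-1.44: |R|=0.2912
R=−1: 1+23/25x = −1+2/25x ⇒ -21/25x=2 ⇒ x=2/(-21/25)=-2.3810
Confirm numerically:
  x=-2.200: |R|=0.87075 <1
  x=-2.047: |R|=0.75895 <1
  x=-1.949: |R|=0.68610 <1
  x=-2.954: |R|=1.38935 >1
  x=-2.778: |R|=1.27288 >1
  x=-2.438: |R|=1.04010 >1
Stable set (-2.3810, 0).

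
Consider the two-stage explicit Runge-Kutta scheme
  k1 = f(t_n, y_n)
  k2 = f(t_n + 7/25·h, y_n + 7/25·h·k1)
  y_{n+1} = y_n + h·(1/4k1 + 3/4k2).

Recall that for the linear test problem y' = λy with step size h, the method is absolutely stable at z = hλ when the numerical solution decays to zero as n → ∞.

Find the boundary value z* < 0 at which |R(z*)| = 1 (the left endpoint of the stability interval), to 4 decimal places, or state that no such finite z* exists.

left endpoint -4.7619.

With y'=λy (z=hλ):
  k1=λy_n ⇒ h·k1=z·y_n;  k2=λ(1+7/25z)y_n ⇒ h·k2=z(1+7/25z)y_n
  y_{n+1}/y_n = 1 + 1/4z + 3/4z(1+7/25z) = 1 + z + 21/100z²
  R(z) = 1 + z + 21/100z².

Boundary: |R(x)|=1, x<0.
x=-1: |R|=0.2100
R=1: x+21/100x²=0 ⇒ x=−100/21=-4.7619; min R=1−1/(4·21/100)=-0.1905>−1
Confirm numerically:
  x=-4.514: |R|=0.76500 <1
  x=-4.442: |R|=0.70159 <1
  x=-4.003: |R|=0.36204 <1
  x=-2.117: |R|=0.17585 <1
  x=-5.119: |R|=1.38387 >1
  x=-4.970: |R|=1.21719 >1
  x=-4.936: |R|=1.18046 >1
So |R|<1 on (-4.7619, 0).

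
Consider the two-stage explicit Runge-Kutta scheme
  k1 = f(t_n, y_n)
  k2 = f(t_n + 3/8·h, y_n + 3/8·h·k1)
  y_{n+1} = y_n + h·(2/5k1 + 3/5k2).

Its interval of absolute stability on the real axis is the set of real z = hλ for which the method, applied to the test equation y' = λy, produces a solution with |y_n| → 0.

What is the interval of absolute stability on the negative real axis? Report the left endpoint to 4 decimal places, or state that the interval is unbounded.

On y'=λy, z=hλ:
  k1=λy_n ⇒ h·k1=z·y_n;  k2=λ(1+3/8z)y_n ⇒ h·k2=z(1+3/8z)y_n
  y_{n+1}/y_n = 1 + 2/5z + 3/5z(1+3/8z) = 1 + z + 9/40z²
  ⇒ R(z) = 1 + z + 9/40z².

Need |R(x)|<1, x<0.
x=-1.28: |R|=0.0886
R=1: x+9/40x²=0 ⇒ x=−40/9=-4.4444; min R=1−1/(4·9/40)=-0.1111>−1
Confirm numerically:
  x=-4.073: |R|=0.65960 <1
  x=-3.749: |R|=0.41338 <1
  x=-3.432: |R|=0.21819 <1
  x=-2.941: |R|=0.00513 <1
  x=-4.969: |R|=1.58647 >1
  x=-4.771: |R|=1.35055 >1
  x=-4.693: |R|=1.26246 >1
Stable set (-4.4444, 0).

(-4.4444, 0).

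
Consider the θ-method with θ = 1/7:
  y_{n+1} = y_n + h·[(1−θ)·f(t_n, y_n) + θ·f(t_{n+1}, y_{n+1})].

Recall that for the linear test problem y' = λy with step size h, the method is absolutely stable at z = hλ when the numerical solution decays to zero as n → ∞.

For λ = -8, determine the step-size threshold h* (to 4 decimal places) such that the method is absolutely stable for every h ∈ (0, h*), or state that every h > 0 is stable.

With y'=λy (z=hλ):
  y_{n+1} = y_n + z·[6/7·y_n + 1/7·y_{n+1}] ⇒ (1 − 1/7z)y_{n+1} = (1 + 6/7z)y_n
  ⇒ R(z) = (1 + 6/7z)/(1 − 1/7z).

Find x<0 with |R(x)|<1.
x=-1.62: |R|=0.3155
R=−1: 1+6/7x = −1+1/7x ⇒ -5/7x=2 ⇒ x=2/(-5/7)=-2.8000
Confirm numerically:
  x=-2.455: |R|=0.81756 <1
  x=-1.795: |R|=0.42865 <1
  x=-1.533: |R|=0.25759 <1
  x=-1.190: |R|=0.01709 <1
  x=-3.278: |R|=1.23254 >1
  x=-3.231: |R|=1.21063 >1
So |R|<1 on (-2.8000, 0).

(-2.8000,0); λ=-8 ⇒ h* = (14/5)/8 = 0.3500.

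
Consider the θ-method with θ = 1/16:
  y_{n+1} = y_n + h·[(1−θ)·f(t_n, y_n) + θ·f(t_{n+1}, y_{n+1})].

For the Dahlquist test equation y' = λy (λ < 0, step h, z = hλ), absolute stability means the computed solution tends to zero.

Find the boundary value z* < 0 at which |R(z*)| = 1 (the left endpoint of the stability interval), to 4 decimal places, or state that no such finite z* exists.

z* = -2.2857.

On y'=λy, z=hλ:
  y_{n+1} = y_n + z·[15/16·y_n + 1/16·y_{n+1}] ⇒ (1 − 1/16z)y_{n+1} = (1 + 15/16z)y_n
  Hence R(z) = (1 + 15/16z)/(1 − 1/16z).

Need |R(x)|<1, x<0.
x=-0.87: |R|=0.1749
R=−1: 1+15/16x = −1+1/16x ⇒ -7/8x=2 ⇒ x=2/(-7/8)=-2.2857
Confirm numerically:
  x=-2.221: |R|=0.95028 <1
  x=-2.132: |R|=0.88131 <1
  x=-2.074: |R|=0.83601 <1
  x=-2.661: |R|=1.28155 >1
  x=-2.338: |R|=1.03992 >1
So |R|<1 on (-2.2857, 0).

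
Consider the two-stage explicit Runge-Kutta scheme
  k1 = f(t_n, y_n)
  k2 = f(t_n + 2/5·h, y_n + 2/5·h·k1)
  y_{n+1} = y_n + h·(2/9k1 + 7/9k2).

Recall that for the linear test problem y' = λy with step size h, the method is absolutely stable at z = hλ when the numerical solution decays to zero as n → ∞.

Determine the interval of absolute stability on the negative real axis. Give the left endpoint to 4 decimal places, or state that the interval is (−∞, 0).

With y'=λy (z=hλ):
  k1=λy_n ⇒ h·k1=z·y_n;  k2=λ(1+2/5z)y_n ⇒ h·k2=z(1+2/5z)y_n
  y_{n+1}/y_n = 1 + 2/9z + 7/9z(1+2/5z) = 1 + z + 14/45z²
  Hence R(z) = 1 + z + 14/45z².

Boundary: |R(x)|=1, x<0.
x=-0.38: |R|=0.6649
R=1: x+14/45x²=0 ⇒ x=−45/14=-3.2143; min R=1−1/(4·14/45)=0.1964>−1
Confirm numerically:
  x=-2.481: |R|=0.43400 <1
  x=-2.448: |R|=0.41640 <1
  x=-1.949: |R|=0.23279 <1
  x=-1.331: |R|=0.22015 <1
  x=-3.334: |R|=1.12417 >1
  x=-3.306: |R|=1.09433 >1
  x=-3.295: |R|=1.08274 >1
Stable set (-3.2143, 0).

(-3.2143, 0).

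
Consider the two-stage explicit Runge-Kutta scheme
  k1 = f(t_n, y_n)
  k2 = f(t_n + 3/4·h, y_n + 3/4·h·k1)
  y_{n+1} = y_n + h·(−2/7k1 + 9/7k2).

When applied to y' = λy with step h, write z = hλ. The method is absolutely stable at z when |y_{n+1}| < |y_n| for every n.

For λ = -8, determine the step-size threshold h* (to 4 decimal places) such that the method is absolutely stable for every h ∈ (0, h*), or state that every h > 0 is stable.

(-1.0370,0); λ=-8 ⇒ h* = (28/27)/8 = 0.1296.

Test eqn y'=λy, z=hλ:
  k1=λy_n ⇒ h·k1=z·y_n;  k2=λ(1+3/4z)y_n ⇒ h·k2=z(1+3/4z)y_n
  y_{n+1}/y_n = 1 − 2/7z + 9/7z(1+3/4z) = 1 + z + 27/28z²
  ⇒ R(z) = 1 + z + 27/28z².

Find x<0 with |R(x)|<1.
x=-1.58: |R|=1.8272
R=1: x+27/28x²=0 ⇒ x=−28/27=-1.0370; min R=1−1/(4·27/28)=0.7407>−1
Confirm numerically:
  x=-0.922: |R|=0.89772 <1
  x=-0.716: |R|=0.77835 <1
  x=-0.620: |R|=0.75067 <1
  x=-0.610: |R|=0.74881 <1
  x=-1.230: |R|=1.22887 >1
  x=-1.089: |R|=1.05457 >1
Interval (-1.0370, 0).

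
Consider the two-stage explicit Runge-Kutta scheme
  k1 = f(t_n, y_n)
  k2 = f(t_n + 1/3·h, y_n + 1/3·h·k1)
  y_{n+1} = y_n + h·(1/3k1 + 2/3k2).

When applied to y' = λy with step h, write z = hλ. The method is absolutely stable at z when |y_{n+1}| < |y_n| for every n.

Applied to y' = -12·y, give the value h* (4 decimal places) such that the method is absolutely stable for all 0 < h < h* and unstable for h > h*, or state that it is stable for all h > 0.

(-4.5000,0); λ=-12 ⇒ h* = (9/2)/12 = 0.3750.

With y'=λy (z=hλ):
  k1=λy_n ⇒ h·k1=z·y_n;  k2=λ(1+1/3z)y_n ⇒ h·k2=z(1+1/3z)y_n
  y_{n+1}/y_n = 1 + 1/3z + 2/3z(1+1/3z) = 1 + z + 2/9z²
  R(z) = 1 + z + 2/9z².

Find x<0 with |R(x)|<1.
x=-0.92: |R|=0.2681
R=1: x+2/9x²=0 ⇒ x=−9/2=-4.5000; min R=1−1/(4·2/9)=-0.1250>−1
Confirm numerically:
  x=-2.522: |R|=0.10856 <1
  x=-2.270: |R|=0.12491 <1
  x=-2.010: |R|=0.11220 <1
  x=-4.889: |R|=1.42263 >1
  x=-4.785: |R|=1.30305 >1
  x=-4.738: |R|=1.25059 >1
Stable set (-4.5000, 0).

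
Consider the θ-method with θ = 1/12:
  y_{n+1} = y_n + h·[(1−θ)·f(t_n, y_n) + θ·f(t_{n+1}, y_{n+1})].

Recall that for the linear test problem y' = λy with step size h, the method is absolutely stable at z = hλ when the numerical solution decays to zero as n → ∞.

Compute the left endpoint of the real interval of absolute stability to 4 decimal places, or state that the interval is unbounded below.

With y'=λy (z=hλ):
  y_{n+1} = y_n + z·[11/12·y_n + 1/12·y_{n+1}] ⇒ (1 − 1/12z)y_{n+1} = (1 + 11/12z)y_n
  so R(z) = (1 + 11/12z)/(1 − 1/12z).

Need |R(x)|<1, x<0.
x=-1.73: |R|=0.5120
R=−1: 1+11/12x = −1+1/12x ⇒ -5/6x=2 ⇒ x=2/(-5/6)=-2.4000
Confirm numerically:
  x=-2.326: |R|=0.94835 <1
  x=-2.084: |R|=0.77563 <1
  x=-1.360: |R|=0.22156 <1
  x=-2.937: |R|=1.35951 >1
  x=-2.750: |R|=1.23729 >1
  x=-2.514: |R|=1.07854 >1
Stable set (-2.4000, 0).

left endpoint -2.4000.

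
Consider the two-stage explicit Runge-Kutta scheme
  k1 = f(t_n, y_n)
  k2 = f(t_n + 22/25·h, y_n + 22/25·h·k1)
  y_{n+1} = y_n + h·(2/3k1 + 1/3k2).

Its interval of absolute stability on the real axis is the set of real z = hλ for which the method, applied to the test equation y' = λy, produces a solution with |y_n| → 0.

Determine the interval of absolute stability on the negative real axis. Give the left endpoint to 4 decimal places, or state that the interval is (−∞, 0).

(-3.4091, 0).

With y'=λy (z=hλ):
  k1=λy_n ⇒ h·k1=z·y_n;  k2=λ(1+22/25z)y_n ⇒ h·k2=z(1+22/25z)y_n
  y_{n+1}/y_n = 1 + 2/3z + 1/3z(1+22/25z) = 1 + z + 22/75z²
  so R(z) = 1 + z + 22/75z².

Solve |R(x)|<1 on ℝ⁻.
x=-0.67: |R|=0.4617
R=1: x+22/75x²=0 ⇒ x=−75/22=-3.4091; min R=1−1/(4·22/75)=0.1477>−1
Confirm numerically:
  x=-3.019: |R|=0.65455 <1
  x=-1.912: |R|=0.16035 <1
  x=-1.503: |R|=0.15964 <1
  x=-3.854: |R|=1.50297 >1
  x=-3.762: |R|=1.38944 >1
  x=-3.681: |R|=1.29360 >1
Interval (-3.4091, 0).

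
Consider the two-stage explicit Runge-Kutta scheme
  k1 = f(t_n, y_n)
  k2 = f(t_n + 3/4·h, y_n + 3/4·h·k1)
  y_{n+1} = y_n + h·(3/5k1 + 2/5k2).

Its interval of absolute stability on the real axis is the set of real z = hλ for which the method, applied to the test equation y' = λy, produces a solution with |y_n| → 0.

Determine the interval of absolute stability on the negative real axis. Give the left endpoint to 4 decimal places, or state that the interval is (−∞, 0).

z∈(-3.3333,0).

Set f=λy, z=hλ:
  k1=λy_n ⇒ h·k1=z·y_n;  k2=λ(1+3/4z)y_n ⇒ h·k2=z(1+3/4z)y_n
  y_{n+1}/y_n = 1 + 3/5z + 2/5z(1+3/4z) = 1 + z + 3/10z²
  so R(z) = 1 + z + 3/10z².

Find x<0 with |R(x)|<1.
x=-0.92: |R|=0.3339
R=1: x+3/10x²=0 ⇒ x=−10/3=-3.3333; min R=1−1/(4·3/10)=0.1667>−1
Confirm numerically:
  x=-3.103: |R|=0.78558 <1
  x=-2.964: |R|=0.67159 <1
  x=-2.584: |R|=0.41912 <1
  x=-2.402: |R|=0.32888 <1
  x=-3.755: |R|=1.47501 >1
  x=-3.717: |R|=1.42783 >1
  x=-3.405: |R|=1.07321 >1
Interval (-3.3333, 0).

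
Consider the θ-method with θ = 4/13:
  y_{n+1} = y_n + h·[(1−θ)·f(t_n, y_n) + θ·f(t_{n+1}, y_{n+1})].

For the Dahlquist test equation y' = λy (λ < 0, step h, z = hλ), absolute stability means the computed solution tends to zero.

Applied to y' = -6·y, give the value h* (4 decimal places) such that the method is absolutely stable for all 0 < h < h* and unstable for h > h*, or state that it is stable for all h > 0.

(-5.2000,0); λ=-6 ⇒ h* = (26/5)/6 = 0.8667.

With y'=λy (z=hλ):
  y_{n+1} = y_n + z·[9/13·y_n + 4/13·y_{n+1}] ⇒ (1 − 4/13z)y_{n+1} = (1 + 9/13z)y_n
  Hence R(z) = (1 + 9/13z)/(1 − 4/13z).

Need |R(x)|<1, x<0.
x=-0.32: |R|=0.7087
R=−1: 1+9/13x = −1+4/13x ⇒ -5/13x=2 ⇒ x=2/(-5/13)=-5.2000
Confirm numerically:
  x=-3.592: |R|=0.70623 <1
  x=-3.580: |R|=0.70351 <1
  x=-3.209: |R|=0.61468 <1
  x=-5.643: |R|=1.06227 >1
  x=-5.368: |R|=1.02437 >1
  x=-5.221: |R|=1.00310 >1
So |R|<1 on (-5.2000, 0).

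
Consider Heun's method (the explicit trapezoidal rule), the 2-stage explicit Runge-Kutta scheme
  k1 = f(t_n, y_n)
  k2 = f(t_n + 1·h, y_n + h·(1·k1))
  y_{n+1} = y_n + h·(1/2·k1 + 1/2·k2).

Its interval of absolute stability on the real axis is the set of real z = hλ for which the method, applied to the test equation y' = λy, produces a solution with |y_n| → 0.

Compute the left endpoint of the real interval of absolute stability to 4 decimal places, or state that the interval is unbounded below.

left endpoint -2.0000.

On y'=λy, z=hλ:
  order 2, 2-stage ⇒ R(z)=1+z+z^2/2
  (e.g. R(-1.13)=0.50845, |R|=0.50845)

Solve |R(x)|<1 on ℝ⁻.
x=-1.13: |R|=0.5085
|R(-2.15)|=1.1612 |R(-1.61)|=0.6861 |R(-1.01)|=0.5000
Bisect:
  x_lo=-2.7490 |R|=2.0296  x_hi=-0.2187 |R|=0.8052
  mid=-1.48387 |R|=0.61706 →hi
  mid=-2.11645 |R|=1.12323 →lo
  mid=-1.80016 |R|=0.82013 →hi
  mid=-1.95830 |R|=0.95917 →hi
  mid=-2.03738 |R|=1.03807 →lo
  mid=-1.99784 |R|=0.99784 →hi
  mid=-2.01761 |R|=1.01776 →lo
  mid=-2.00772 |R|=1.00775 →lo
  mid=-2.00278 |R|=1.00279 →lo
  mid=-2.00031 |R|=1.00031 →lo
  ...
  [-2.00000,-1.99985] ⇒ x*=-2.0000
Interval (-2.0000, 0).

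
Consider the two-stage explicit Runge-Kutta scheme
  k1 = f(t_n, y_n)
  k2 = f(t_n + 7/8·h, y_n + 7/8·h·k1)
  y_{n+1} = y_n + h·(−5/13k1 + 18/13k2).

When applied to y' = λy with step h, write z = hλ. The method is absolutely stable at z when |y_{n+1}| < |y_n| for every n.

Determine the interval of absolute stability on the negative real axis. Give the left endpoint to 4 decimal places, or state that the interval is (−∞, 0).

z∈(-0.8254,0).

With y'=λy (z=hλ):
  k1=λy_n ⇒ h·k1=z·y_n;  k2=λ(1+7/8z)y_n ⇒ h·k2=z(1+7/8z)y_n
  y_{n+1}/y_n = 1 − 5/13z + 18/13z(1+7/8z) = 1 + z + 63/52z²
  so R(z) = 1 + z + 63/52z².

Need |R(x)|<1, x<0.
x=-0.37: |R|=0.7959
R=1: x+63/52x²=0 ⇒ x=−52/63=-0.8254; min R=1−1/(4·63/52)=0.7937>−1
Confirm numerically:
  x=-0.657: |R|=0.86596 <1
  x=-0.493: |R|=0.80146 <1
  x=-0.430: |R|=0.79401 <1
  x=-0.904: |R|=1.08609 >1
  x=-0.872: |R|=1.04923 >1
Stable set (-0.8254, 0).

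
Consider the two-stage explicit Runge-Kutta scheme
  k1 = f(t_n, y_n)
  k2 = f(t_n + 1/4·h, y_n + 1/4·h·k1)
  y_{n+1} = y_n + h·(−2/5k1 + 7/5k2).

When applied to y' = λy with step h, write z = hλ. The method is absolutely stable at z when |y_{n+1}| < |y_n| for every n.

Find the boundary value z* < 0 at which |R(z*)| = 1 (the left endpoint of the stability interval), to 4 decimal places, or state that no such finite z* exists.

z* = -2.8571.

Set f=λy, z=hλ:
  k1=λy_n ⇒ h·k1=z·y_n;  k2=λ(1+1/4z)y_n ⇒ h·k2=z(1+1/4z)y_n
  y_{n+1}/y_n = 1 − 2/5z + 7/5z(1+1/4z) = 1 + z + 7/20z²
  so R(z) = 1 + z + 7/20z².

Boundary: |R(x)|=1, x<0.
x=-1.34: |R|=0.2885
R=1: x+7/20x²=0 ⇒ x=−20/7=-2.8571; min R=1−1/(4·7/20)=0.2857>−1
Confirm numerically:
  x=-2.724: |R|=0.87306 <1
  x=-1.661: |R|=0.30462 <1
  x=-1.303: |R|=0.29123 <1
  x=-1.256: |R|=0.29614 <1
  x=-3.269: |R|=1.47123 >1
  x=-2.917: |R|=1.06111 >1
Stable set (-2.8571, 0).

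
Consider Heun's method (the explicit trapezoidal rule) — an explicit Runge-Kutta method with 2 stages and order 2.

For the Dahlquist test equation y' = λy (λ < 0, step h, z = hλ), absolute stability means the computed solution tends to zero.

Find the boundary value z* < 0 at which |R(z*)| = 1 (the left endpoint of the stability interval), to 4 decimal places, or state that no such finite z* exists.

z* = -2.0000.

Test eqn y'=λy, z=hλ:
  order 2, 2-stage ⇒ R(z)=1+z+z^2/2
  (e.g. R(-1.07)=0.50245, |R|=0.50245)

Find x<0 with |R(x)|<1.
x=-1.07: |R|=0.5025
|R(-1.59)|=0.6741 |R(-1.41)|=0.5840 |R(-1.14)|=0.5098
Bisect:
  x_lo=-2.3429 |R|=1.4017  x_hi=-0.1629 |R|=0.8503
  mid=-1.25292 |R|=0.53198 →hi
  mid=-1.79791 |R|=0.81833 →hi
  mid=-2.07041 |R|=1.07289 →lo
  mid=-1.93416 |R|=0.93633 →hi
  mid=-2.00229 |R|=1.00229 →lo
  mid=-1.96822 |R|=0.96873 →hi
  mid=-1.98526 |R|=0.98536 →hi
  mid=-1.99377 |R|=0.99379 →hi
  mid=-1.99803 |R|=0.99803 →hi
  mid=-2.00016 |R|=1.00016 →lo
  ...
  [-2.00002,-1.99989] ⇒ x*=-2.0000
Interval (-2.0000, 0).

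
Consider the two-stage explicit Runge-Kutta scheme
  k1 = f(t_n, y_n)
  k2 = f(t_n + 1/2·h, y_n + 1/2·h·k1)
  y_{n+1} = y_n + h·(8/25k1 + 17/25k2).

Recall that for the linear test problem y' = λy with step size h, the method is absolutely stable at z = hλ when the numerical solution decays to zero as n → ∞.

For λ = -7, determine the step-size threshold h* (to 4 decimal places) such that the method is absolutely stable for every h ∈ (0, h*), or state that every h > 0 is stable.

On y'=λy, z=hλ:
  k1=λy_n ⇒ h·k1=z·y_n;  k2=λ(1+1/2z)y_n ⇒ h·k2=z(1+1/2z)y_n
  y_{n+1}/y_n = 1 + 8/25z + 17/25z(1+1/2z) = 1 + z + 17/50z²
  R(z) = 1 + z + 17/50z².

Need |R(x)|<1, x<0.
x=-0.5: |R|=0.5850
R=1: x+17/50x²=0 ⇒ x=−50/17=-2.9412; min R=1−1/(4·17/50)=0.2647>−1
Confirm numerically:
  x=-2.259: |R|=0.47605 <1
  x=-2.133: |R|=0.41389 <1
  x=-1.553: |R|=0.26702 <1
  x=-3.317: |R|=1.42385 >1
  x=-3.189: |R|=1.26871 >1
Interval (-2.9412, 0).

(-2.9412,0); λ=-7 ⇒ h* = (50/17)/7 = 0.4202.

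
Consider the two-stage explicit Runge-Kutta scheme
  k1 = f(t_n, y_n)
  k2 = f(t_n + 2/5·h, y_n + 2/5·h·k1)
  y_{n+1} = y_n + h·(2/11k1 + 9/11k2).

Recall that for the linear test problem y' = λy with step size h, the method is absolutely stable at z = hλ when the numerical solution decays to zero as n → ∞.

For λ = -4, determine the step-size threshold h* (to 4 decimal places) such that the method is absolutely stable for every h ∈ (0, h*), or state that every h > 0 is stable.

(-3.0556,0); λ=-4 ⇒ h* = (55/18)/4 = 0.7639.

Test eqn y'=λy, z=hλ:
  k1=λy_n ⇒ h·k1=z·y_n;  k2=λ(1+2/5z)y_n ⇒ h·k2=z(1+2/5z)y_n
  y_{n+1}/y_n = 1 + 2/11z + 9/11z(1+2/5z) = 1 + z + 18/55z²
  so R(z) = 1 + z + 18/55z².

Find x<0 with |R(x)|<1.
x=-1.18: |R|=0.2757
R=1: x+18/55x²=0 ⇒ x=−55/18=-3.0556; min R=1−1/(4·18/55)=0.2361>−1
Confirm numerically:
  x=-2.577: |R|=0.59639 <1
  x=-2.541: |R|=0.57210 <1
  x=-2.518: |R|=0.55702 <1
  x=-2.248: |R|=0.40587 <1
  x=-3.484: |R|=1.48852 >1
  x=-3.411: |R|=1.39679 >1
So |R|<1 on (-3.0556, 0).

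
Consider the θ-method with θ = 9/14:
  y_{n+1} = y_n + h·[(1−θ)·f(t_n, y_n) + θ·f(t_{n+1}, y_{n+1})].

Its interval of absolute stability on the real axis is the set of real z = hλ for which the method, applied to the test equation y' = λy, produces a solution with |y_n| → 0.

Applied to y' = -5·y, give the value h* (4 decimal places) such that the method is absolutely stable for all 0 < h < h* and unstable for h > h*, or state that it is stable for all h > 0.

unbounded; (−∞, 0). Any h>0 works for λ=-5.

With y'=λy (z=hλ):
  y_{n+1} = y_n + z·[5/14·y_n + 9/14·y_{n+1}] ⇒ (1 − 9/14z)y_{n+1} = (1 + 5/14z)y_n
  R(z) = (1 + 5/14z)/(1 − 9/14z).

Boundary: |R(x)|=1, x<0.
x=-1.45: |R|=0.2495
x=-2: |R|=0.1250
x=-10: |R|=0.3462
x=-100: |R|=0.5317
θ=9/14≥1/2 ⇒ |1+5/14x|<|1−9/14x| ∀x<0 ⇒ interval (−∞,0).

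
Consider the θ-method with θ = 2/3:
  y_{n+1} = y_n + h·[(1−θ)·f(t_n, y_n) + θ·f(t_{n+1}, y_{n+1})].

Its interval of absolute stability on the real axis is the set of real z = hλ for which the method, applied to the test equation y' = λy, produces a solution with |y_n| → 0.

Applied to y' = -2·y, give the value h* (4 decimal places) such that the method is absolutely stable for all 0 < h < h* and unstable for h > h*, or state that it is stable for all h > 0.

On y'=λy, z=hλ:
  y_{n+1} = y_n + z·[1/3·y_n + 2/3·y_{n+1}] ⇒ (1 − 2/3z)y_{n+1} = (1 + 1/3z)y_n
  so R(z) = (1 + 1/3z)/(1 − 2/3z).

Find x<0 with |R(x)|<1.
x=-0.96: |R|=0.4146
x=-2: |R|=0.1429
x=-10: |R|=0.3043
x=-100: |R|=0.4778
θ=2/3≥1/2 ⇒ |1+1/3x|<|1−2/3x| ∀x<0 ⇒ stable on all of ℝ⁻.

(−∞, 0) — no finite endpoint. Any h>0 works for λ=-2.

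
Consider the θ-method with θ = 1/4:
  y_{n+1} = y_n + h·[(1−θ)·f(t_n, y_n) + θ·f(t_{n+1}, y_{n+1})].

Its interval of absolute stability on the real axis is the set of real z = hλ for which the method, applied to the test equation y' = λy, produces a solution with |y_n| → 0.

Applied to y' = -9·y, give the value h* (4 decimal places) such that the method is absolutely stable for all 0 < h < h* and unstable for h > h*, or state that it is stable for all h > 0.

On y'=λy, z=hλ:
  y_{n+1} = y_n + z·[3/4·y_n + 1/4·y_{n+1}] ⇒ (1 − 1/4z)y_{n+1} = (1 + 3/4z)y_n
  Hence R(z) = (1 + 3/4z)/(1 − 1/4z).

Find x<0 with |R(x)|<1.
x=-1.23: |R|=0.0593
R=−1: 1+3/4x = −1+1/4x ⇒ -1/2x=2 ⇒ x=2/(-1/2)=-4.0000
Confirm numerically:
  x=-3.533: |R|=0.87601 <1
  x=-3.035: |R|=0.72566 <1
  x=-2.885: |R|=0.67611 <1
  x=-4.365: |R|=1.08727 >1
  x=-4.209: |R|=1.05092 >1
Stable set (-4.0000, 0).

(-4.0000,0); λ=-9 ⇒ h* = (4)/9 = 0.4444.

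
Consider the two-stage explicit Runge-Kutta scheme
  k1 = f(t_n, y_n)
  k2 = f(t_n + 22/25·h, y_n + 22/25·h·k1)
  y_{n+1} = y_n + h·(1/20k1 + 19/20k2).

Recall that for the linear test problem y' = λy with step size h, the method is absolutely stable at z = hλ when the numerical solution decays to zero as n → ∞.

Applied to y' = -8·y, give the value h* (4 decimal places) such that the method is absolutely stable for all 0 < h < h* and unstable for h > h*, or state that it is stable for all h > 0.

Test eqn y'=λy, z=hλ:
  k1=λy_n ⇒ h·k1=z·y_n;  k2=λ(1+22/25z)y_n ⇒ h·k2=z(1+22/25z)y_n
  y_{n+1}/y_n = 1 + 1/20z + 19/20z(1+22/25z) = 1 + z + 209/250z²
  ⇒ R(z) = 1 + z + 209/250z².

Boundary: |R(x)|=1, x<0.
x=-1.44: |R|=1.2935
R=1: x+209/250x²=0 ⇒ x=−250/209=-1.1962; min R=1−1/(4·209/250)=0.7010>−1
Confirm numerically:
  x=-1.054: |R|=0.87473 <1
  x=-0.742: |R|=0.71827 <1
  x=-0.652: |R|=0.70339 <1
  x=-0.545: |R|=0.70331 <1
  x=-1.682: |R|=1.68315 >1
  x=-1.352: |R|=1.17613 >1
Interval (-1.1962, 0).

(-1.1962,0); λ=-8 ⇒ h* = (250/209)/8 = 0.1495.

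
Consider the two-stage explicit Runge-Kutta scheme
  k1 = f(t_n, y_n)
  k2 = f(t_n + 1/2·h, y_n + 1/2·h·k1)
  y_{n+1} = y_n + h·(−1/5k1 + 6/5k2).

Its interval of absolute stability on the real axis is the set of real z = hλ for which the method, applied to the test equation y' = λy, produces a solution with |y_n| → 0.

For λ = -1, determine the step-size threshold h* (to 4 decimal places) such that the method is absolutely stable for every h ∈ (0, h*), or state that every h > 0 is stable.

With y'=λy (z=hλ):
  k1=λy_n ⇒ h·k1=z·y_n;  k2=λ(1+1/2z)y_n ⇒ h·k2=z(1+1/2z)y_n
  y_{n+1}/y_n = 1 − 1/5z + 6/5z(1+1/2z) = 1 + z + 3/5z²
  ⇒ R(z) = 1 + z + 3/5z².

Solve |R(x)|<1 on ℝ⁻.
x=-1.45: |R|=0.8115
R=1: x+3/5x²=0 ⇒ x=−5/3=-1.6667; min R=1−1/(4·3/5)=0.5833>−1
Confirm numerically:
  x=-1.627: |R|=0.96128 <1
  x=-1.545: |R|=0.88721 <1
  x=-1.087: |R|=0.62194 <1
  x=-1.086: |R|=0.62164 <1
  x=-1.906: |R|=1.27370 >1
  x=-1.900: |R|=1.26600 >1
  x=-1.733: |R|=1.06897 >1
Interval (-1.6667, 0).

(-1.6667,0); λ=-1 ⇒ h* = (5/3)/1 = 1.6667.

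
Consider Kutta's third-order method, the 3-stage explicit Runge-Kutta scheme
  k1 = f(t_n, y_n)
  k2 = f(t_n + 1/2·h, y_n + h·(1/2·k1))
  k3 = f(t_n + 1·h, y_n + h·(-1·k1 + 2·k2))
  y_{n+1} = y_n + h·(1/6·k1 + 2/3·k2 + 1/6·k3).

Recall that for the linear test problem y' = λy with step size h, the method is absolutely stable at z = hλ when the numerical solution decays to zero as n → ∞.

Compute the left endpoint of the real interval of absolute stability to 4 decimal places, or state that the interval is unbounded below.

Set f=λy, z=hλ:
  order 3, 3-stage ⇒ R(z)=1+z+z^2/2+z^3/6
  (e.g. R(-0.38)=0.68305, |R|=0.68305)

Boundary: |R(x)|=1, x<0.
x=-0.38: |R|=0.6831
|R(-1.89)|=0.2292 |R(-1.67)|=0.0518 |R(-1.64)|=0.0304
Bisect:
  x_lo=-3.3549 |R|=3.0207  x_hi=-0.3187 |R|=0.7267
  mid=-1.83681 |R|=0.18274 →hi
  mid=-2.59586 |R|=1.14198 →lo
  mid=-2.21634 |R|=0.57476 →hi
  mid=-2.40610 |R|=0.83305 →hi
  mid=-2.50098 |R|=0.98076 →hi
  mid=-2.54842 |R|=1.05962 →lo
  mid=-2.52470 |R|=1.01976 →lo
  ...
  [-2.51284,-2.51265] ⇒ x*=-2.5127
So |R|<1 on (-2.5127, 0).

left endpoint -2.5127.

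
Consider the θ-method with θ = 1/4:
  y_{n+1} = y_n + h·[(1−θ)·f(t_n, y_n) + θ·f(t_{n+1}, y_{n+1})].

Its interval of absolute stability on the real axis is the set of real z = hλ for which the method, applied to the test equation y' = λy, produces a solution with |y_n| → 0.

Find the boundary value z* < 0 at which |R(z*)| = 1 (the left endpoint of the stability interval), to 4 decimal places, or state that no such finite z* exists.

left endpoint -4.0000.

Set f=λy, z=hλ:
  y_{n+1} = y_n + z·[3/4·y_n + 1/4·y_{n+1}] ⇒ (1 − 1/4z)y_{n+1} = (1 + 3/4z)y_n
  ⇒ R(z) = (1 + 3/4z)/(1 − 1/4z).

Solve |R(x)|<1 on ℝ⁻.
x=-1.39: |R|=0.0315
R=−1: 1+3/4x = −1+1/4x ⇒ -1/2x=2 ⇒ x=2/(-1/2)=-4.0000
Confirm numerically:
  x=-3.933: |R|=0.98311 <1
  x=-3.631: |R|=0.90329 <1
  x=-3.476: |R|=0.85982 <1
  x=-1.650: |R|=0.16814 <1
  x=-4.362: |R|=1.08658 >1
  x=-4.178: |R|=1.04353 >1
  x=-4.089: |R|=1.02201 >1
Interval (-4.0000, 0).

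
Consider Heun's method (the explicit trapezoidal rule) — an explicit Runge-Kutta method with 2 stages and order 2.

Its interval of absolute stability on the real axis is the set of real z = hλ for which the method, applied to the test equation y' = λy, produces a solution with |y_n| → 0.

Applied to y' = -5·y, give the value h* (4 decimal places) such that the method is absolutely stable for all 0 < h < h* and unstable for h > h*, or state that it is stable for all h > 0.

On y'=λy, z=hλ:
  order 2, 2-stage ⇒ R(z)=1+z+z^2/2
  (e.g. R(-1.48)=0.61520, |R|=0.61520)

Solve |R(x)|<1 on ℝ⁻.
x=-1.48: |R|=0.6152
|R(-2.35)|=1.4113 |R(-1.48)|=0.6152 |R(-0.75)|=0.5312
Bisect:
  x_lo=-2.6878 |R|=1.9244  x_hi=-0.2375 |R|=0.7907
  mid=-1.46268 |R|=0.60704 →hi
  mid=-2.07526 |R|=1.07809 →lo
  mid=-1.76897 |R|=0.79566 →hi
  mid=-1.92212 |R|=0.92515 →hi
  mid=-1.99869 |R|=0.99869 →hi
  mid=-2.03698 |R|=1.03766 →lo
  mid=-2.01783 |R|=1.01799 →lo
  mid=-2.00826 |R|=1.00830 →lo
  mid=-2.00348 |R|=1.00348 →lo
  ...
  [-2.00004,-1.99989] ⇒ x*=-2.0000
So |R|<1 on (-2.0000, 0).

(-2.0000,0); λ=-5 ⇒ h* = 0.4000.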